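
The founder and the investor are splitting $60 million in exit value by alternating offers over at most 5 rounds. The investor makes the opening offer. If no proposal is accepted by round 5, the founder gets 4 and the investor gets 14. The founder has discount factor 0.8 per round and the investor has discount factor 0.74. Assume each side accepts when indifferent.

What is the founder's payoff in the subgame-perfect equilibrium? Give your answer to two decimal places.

21.27

Solve by backward induction from round 5.
Round 5 (the investor proposes): the founder gets 4 if talks fail, so the investor offers 4 and keeps 56.
Round 4 (the founder proposes): the investor can get 56 next round, worth 0.74 × 56 = 41.44 now. The founder offers 41.44 and keeps 60 − 41.44 = 18.56.
Round 3 (the investor proposes): the founder can get 18.56 next round, worth 0.8 × 18.56 = 14.848 now, so the investor offers 14.848, keeping 45.152.
Round 2 (the founder proposes): the investor can get 45.152 next round, worth 0.74 × 45.152 = 33.41248 now; the founder offers that and keeps 26.58752.
Round 1 (the investor proposes): the founder can get 26.58752 next round, worth 0.8 × 26.58752 = 21.270016 now. The investor offers 21.270016 and keeps 60 − 21.270016 = 38.729984.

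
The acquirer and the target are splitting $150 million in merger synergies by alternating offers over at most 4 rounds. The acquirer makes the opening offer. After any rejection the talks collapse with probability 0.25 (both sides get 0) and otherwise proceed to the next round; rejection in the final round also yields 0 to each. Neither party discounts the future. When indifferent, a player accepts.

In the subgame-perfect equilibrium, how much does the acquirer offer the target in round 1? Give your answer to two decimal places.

By backward induction:
Round 4 (the target proposes): rejection yields 0 for the acquirer; the target offers 0 and keeps 150.
Round 3 (the acquirer proposes): rejecting gives the target an expected 0.75 × 150 = 112.5, so the acquirer offers 112.5, keeping 37.5.
Round 2 (the target proposes): rejecting gives the acquirer an expected 0.75 × 37.5 = 28.125. The target offers 28.125 and keeps 150 − 28.125 = 121.875.
Round 1 (the acquirer proposes): rejecting gives the target an expected 0.75 × 121.875 = 91.40625; the acquirer offers that and keeps 58.59375.

91.41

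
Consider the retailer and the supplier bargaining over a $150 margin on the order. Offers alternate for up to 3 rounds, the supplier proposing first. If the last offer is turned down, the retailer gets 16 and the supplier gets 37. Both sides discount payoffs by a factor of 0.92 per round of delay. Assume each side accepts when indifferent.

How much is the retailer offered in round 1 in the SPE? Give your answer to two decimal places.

24.58

Round 3 (the supplier proposes): the retailer gets 16 if talks fail, so the supplier offers 16 and keeps 134.
Round 2 (the retailer proposes): the supplier can get 134 next round, worth 0.92 × 134 = 123.28 now; the retailer offers that and keeps 26.72.
Round 1 (the supplier proposes): the retailer can get 26.72 next round, worth 0.92 × 26.72 = 24.5824 now; the supplier offers that and keeps 125.4176.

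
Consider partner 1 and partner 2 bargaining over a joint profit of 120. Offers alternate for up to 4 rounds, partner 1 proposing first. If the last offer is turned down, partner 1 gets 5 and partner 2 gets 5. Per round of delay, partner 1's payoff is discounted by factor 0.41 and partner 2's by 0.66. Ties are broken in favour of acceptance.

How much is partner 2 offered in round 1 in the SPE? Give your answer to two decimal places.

67.27

Round 4 (partner 2 proposes): partner 1 gets 5 if talks fail, so partner 2 offers 5 and keeps 115.
Round 3 (partner 1 proposes): partner 2 can get 115 next round, worth 0.66 × 115 = 75.9 now. Partner 1 offers 75.9 and keeps 120 − 75.9 = 44.1.
Round 2 (partner 2 proposes): partner 1 can get 44.1 next round, worth 0.41 × 44.1 = 18.081 now, so partner 2 offers 18.081, keeping 101.919.
Round 1 (partner 1 proposes): partner 2 can get 101.919 next round, worth 0.66 × 101.919 = 67.26654 now. Partner 1 offers 67.26654 and keeps 120 − 67.26654 = 52.73346.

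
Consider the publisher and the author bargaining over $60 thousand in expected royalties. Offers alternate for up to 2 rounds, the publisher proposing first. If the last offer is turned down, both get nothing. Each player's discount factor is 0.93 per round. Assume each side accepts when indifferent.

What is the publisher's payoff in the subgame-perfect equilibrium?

Round 2 (the author proposes): the publisher will accept anything ≥ 0, so the author offers 0 and keeps 60.
Round 1 (the publisher proposes): the author can get 60 next round, worth 0.93 × 60 = 55.8 now, so the publisher offers 55.8, keeping 4.2.

4.2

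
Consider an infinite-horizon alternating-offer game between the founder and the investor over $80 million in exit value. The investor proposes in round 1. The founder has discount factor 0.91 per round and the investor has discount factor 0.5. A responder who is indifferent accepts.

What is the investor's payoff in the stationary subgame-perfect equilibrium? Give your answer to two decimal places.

13.21

Let x be the investor's share when the investor proposes and y be the founder's share when the founder proposes.
The founder accepts iff offered ≥ 0.91·y, so x = 80 − 0.91y. Symmetrically y = 80 − 0.5x.
Substituting: x = 80 − 0.91(80 − 0.5x), giving x(1 − 0.5·0.91) = 80(1 − 0.91).
So x = 80 × 0.09 / 0.545 ≈ 13.2110, and the founder receives 80 − x ≈ 66.7890.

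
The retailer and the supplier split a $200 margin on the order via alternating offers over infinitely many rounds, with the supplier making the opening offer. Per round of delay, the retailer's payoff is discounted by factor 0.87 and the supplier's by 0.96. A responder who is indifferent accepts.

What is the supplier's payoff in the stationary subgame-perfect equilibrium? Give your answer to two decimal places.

157.77

In a stationary SPE each proposer offers the other exactly their discounted continuation value.
If the supplier keeps x when proposing and the retailer keeps y when proposing, then x = 200 − 0.87y and y = 200 − 0.96x.
Solving: x = 200(1 − 0.87) / (1 − 0.96·0.87) = 26 / 0.1648 ≈ 157.7670.
The retailer gets 200 − 157.7670 ≈ 42.2330.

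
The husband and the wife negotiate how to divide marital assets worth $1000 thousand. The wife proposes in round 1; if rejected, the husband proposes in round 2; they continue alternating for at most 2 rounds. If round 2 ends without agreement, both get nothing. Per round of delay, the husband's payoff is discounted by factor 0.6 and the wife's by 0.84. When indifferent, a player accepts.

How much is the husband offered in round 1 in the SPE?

600

Round 2 (the husband proposes): the wife will accept anything ≥ 0, so the husband offers 0 and keeps 1000.
Round 1 (the wife proposes): the husband can get 1000 next round, worth 0.6 × 1000 = 600 now; the wife offers that and keeps 400.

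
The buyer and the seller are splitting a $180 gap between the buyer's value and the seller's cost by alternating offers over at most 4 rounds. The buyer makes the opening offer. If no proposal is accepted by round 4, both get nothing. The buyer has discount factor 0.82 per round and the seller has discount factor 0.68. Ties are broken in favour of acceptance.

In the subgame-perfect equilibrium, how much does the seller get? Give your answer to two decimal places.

By backward induction:
Round 4 (the seller proposes): rejection yields 0 for the buyer; the seller offers 0 and keeps 180.
Round 3 (the buyer proposes): the seller can get 180 next round, worth 0.68 × 180 = 122.4 now, so the buyer offers 122.4, keeping 57.6.
Round 2 (the seller proposes): the buyer can get 57.6 next round, worth 0.82 × 57.6 = 47.232 now, so the seller offers 47.232, keeping 132.768.
Round 1 (the buyer proposes): the seller can get 132.768 next round, worth 0.68 × 132.768 = 90.28224 now; the buyer offers that and keeps 89.71776.

90.28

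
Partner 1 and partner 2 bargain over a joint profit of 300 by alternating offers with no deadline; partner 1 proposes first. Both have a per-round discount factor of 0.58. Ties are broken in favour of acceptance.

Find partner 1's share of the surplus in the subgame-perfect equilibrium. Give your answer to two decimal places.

When partner 1 proposes, partner 2 accepts any offer worth at least 0.58 times what partner 2 would get by proposing next round; and vice versa.
This gives x = 300 − 0.58y and y = 300 − 0.58x, where x and y are each side's share when it proposes.
Hence (1 − 0.58·0.58)x = 300(1 − 0.58), i.e. 0.6636·x = 126.
x ≈ 189.8734; partner 2's share is 300 − x ≈ 110.1266.

189.87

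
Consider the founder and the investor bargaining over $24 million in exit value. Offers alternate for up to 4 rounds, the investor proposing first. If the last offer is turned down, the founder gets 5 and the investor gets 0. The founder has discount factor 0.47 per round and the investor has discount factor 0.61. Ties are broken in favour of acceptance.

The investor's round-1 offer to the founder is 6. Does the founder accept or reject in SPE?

Reject

Round 4 (the founder proposes): the investor will accept anything ≥ 0, so the founder offers 0 and keeps 24.
Round 3 (the investor proposes): the founder can get 24 next round, worth 0.47 × 24 = 11.28 now, so the investor offers 11.28, keeping 12.72.
Round 2 (the founder proposes): the investor can get 12.72 next round, worth 0.61 × 12.72 = 7.7592 now; the founder offers that and keeps 16.2408.
So by rejecting in round 1, the founder gets 16.2408 next round, worth 0.47 × 16.2408 = 7.633176 now.
Offer 6 < 7.633176, so the founder rejects.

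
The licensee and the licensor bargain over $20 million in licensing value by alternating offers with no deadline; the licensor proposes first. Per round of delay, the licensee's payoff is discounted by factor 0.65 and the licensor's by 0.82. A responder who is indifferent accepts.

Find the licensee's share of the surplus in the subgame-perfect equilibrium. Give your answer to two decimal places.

5.01

Let x be the licensor's share when the licensor proposes and y be the licensee's share when the licensee proposes.
The licensee accepts iff offered ≥ 0.65·y, so x = 20 − 0.65y. Symmetrically y = 20 − 0.82x.
Substituting: x = 20 − 0.65(20 − 0.82x), giving x(1 − 0.82·0.65) = 20(1 − 0.65).
So x = 20 × 0.35 / 0.467 ≈ 14.9893, and the licensee receives 20 − x ≈ 5.0107.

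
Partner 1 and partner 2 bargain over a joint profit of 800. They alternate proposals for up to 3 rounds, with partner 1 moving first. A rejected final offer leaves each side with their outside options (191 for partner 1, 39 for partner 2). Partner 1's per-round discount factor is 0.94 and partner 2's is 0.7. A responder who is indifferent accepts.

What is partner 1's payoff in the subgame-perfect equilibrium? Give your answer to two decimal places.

740.74

Round 3 (partner 1 proposes): partner 2 gets 39 if talks fail, so partner 1 offers 39 and keeps 761.
Round 2 (partner 2 proposes): partner 1 can get 761 next round, worth 0.94 × 761 = 715.34 now. Partner 2 offers 715.34 and keeps 800 − 715.34 = 84.66.
Round 1 (partner 1 proposes): partner 2 can get 84.66 next round, worth 0.7 × 84.66 = 59.262 now; partner 1 offers that and keeps 740.738.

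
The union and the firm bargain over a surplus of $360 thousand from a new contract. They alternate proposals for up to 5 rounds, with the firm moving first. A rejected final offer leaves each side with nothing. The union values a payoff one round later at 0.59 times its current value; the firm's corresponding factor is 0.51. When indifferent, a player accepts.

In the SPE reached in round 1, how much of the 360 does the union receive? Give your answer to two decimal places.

135.39

Round 5 (the firm proposes): the union will accept anything ≥ 0, so the firm offers 0 and keeps 360.
Round 4 (the union proposes): the firm can get 360 next round, worth 0.51 × 360 = 183.6 now, so the union offers 183.6, keeping 176.4.
Round 3 (the firm proposes): the union can get 176.4 next round, worth 0.59 × 176.4 = 104.076 now. The firm offers 104.076 and keeps 360 − 104.076 = 255.924.
Round 2 (the union proposes): the firm can get 255.924 next round, worth 0.51 × 255.924 = 130.52124 now; the union offers that and keeps 229.47876.
Round 1 (the firm proposes): the union can get 229.47876 next round, worth 0.59 × 229.47876 = 135.3924684 now, so the firm offers 135.3924684, keeping 224.6075316.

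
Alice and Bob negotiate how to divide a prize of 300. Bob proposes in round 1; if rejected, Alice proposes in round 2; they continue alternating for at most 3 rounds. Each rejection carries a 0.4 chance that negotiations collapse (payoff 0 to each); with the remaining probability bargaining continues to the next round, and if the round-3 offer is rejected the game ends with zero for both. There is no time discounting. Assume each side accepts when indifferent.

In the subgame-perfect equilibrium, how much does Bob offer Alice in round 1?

72

Round 3 (Bob proposes): rejection yields 0 for Alice; Bob offers 0 and keeps 300.
Round 2 (Alice proposes): rejecting gives Bob an expected 0.6 × 300 = 180. Alice offers 180 and keeps 300 − 180 = 120.
Round 1 (Bob proposes): rejecting gives Alice an expected 0.6 × 120 = 72, so Bob offers 72, keeping 228.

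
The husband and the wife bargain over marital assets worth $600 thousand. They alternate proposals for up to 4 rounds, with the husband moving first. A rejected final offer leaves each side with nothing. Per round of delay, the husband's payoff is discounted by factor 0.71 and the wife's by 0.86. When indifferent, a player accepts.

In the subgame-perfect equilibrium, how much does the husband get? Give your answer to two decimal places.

By backward induction:
Round 4 (the wife proposes): the husband will accept anything ≥ 0, so the wife offers 0 and keeps 600.
Round 3 (the husband proposes): the wife can get 600 next round, worth 0.86 × 600 = 516 now. The husband offers 516 and keeps 600 − 516 = 84.
Round 2 (the wife proposes): the husband can get 84 next round, worth 0.71 × 84 = 59.64 now; the wife offers that and keeps 540.36.
Round 1 (the husband proposes): the wife can get 540.36 next round, worth 0.86 × 540.36 = 464.7096 now, so the husband offers 464.7096, keeping 135.2904.

135.29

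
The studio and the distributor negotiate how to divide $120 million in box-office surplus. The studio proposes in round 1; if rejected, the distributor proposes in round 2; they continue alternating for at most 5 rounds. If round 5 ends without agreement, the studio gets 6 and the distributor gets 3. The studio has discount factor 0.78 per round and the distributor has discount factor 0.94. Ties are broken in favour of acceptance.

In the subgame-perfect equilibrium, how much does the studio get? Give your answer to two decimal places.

Solve by backward induction from round 5.
Round 5 (the studio proposes): the distributor gets 3 if talks fail, so the studio offers 3 and keeps 117.
Round 4 (the distributor proposes): the studio can get 117 next round, worth 0.78 × 117 = 91.26 now. The distributor offers 91.26 and keeps 120 − 91.26 = 28.74.
Round 3 (the studio proposes): the distributor can get 28.74 next round, worth 0.94 × 28.74 = 27.0156 now, so the studio offers 27.0156, keeping 92.9844.
Round 2 (the distributor proposes): the studio can get 92.9844 next round, worth 0.78 × 92.9844 = 72.527832 now; the distributor offers that and keeps 47.472168.
Round 1 (the studio proposes): the distributor can get 47.472168 next round, worth 0.94 × 47.472168 = 44.62383792 now. The studio offers 44.62383792 and keeps 120 − 44.62383792 = 75.37616208.

75.38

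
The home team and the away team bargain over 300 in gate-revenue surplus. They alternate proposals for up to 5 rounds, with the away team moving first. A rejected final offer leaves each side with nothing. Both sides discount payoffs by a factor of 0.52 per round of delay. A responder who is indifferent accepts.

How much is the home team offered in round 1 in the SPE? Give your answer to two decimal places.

Round 5 (the away team proposes): the home team will accept anything ≥ 0, so the away team offers 0 and keeps 300.
Round 4 (the home team proposes): the away team can get 300 next round, worth 0.52 × 300 = 156 now; the home team offers that and keeps 144.
Round 3 (the away team proposes): the home team can get 144 next round, worth 0.52 × 144 = 74.88 now. The away team offers 74.88 and keeps 300 − 74.88 = 225.12.
Round 2 (the home team proposes): the away team can get 225.12 next round, worth 0.52 × 225.12 = 117.0624 now; the home team offers that and keeps 182.9376.
Round 1 (the away team proposes): the home team can get 182.9376 next round, worth 0.52 × 182.9376 = 95.127552 now; the away team offers that and keeps 204.872448.

95.13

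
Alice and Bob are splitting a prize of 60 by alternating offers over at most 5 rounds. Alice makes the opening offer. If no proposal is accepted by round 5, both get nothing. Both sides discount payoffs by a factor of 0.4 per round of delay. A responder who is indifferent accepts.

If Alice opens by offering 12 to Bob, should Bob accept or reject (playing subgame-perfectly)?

Reject

Work out Bob's continuation value if the offer is rejected.
Round 5 (Alice proposes): rejection yields 0 for Bob; Alice offers 0 and keeps 60.
Round 4 (Bob proposes): Alice can get 60 next round, worth 0.4 × 60 = 24 now. Bob offers 24 and keeps 60 − 24 = 36.
Round 3 (Alice proposes): Bob can get 36 next round, worth 0.4 × 36 = 14.4 now. Alice offers 14.4 and keeps 60 − 14.4 = 45.6.
Round 2 (Bob proposes): Alice can get 45.6 next round, worth 0.4 × 45.6 = 18.24 now; Bob offers that and keeps 41.76.
So by rejecting in round 1, Bob gets 41.76 next round, worth 0.4 × 41.76 = 16.704 now.
Offer 12 < 16.704, so Bob rejects.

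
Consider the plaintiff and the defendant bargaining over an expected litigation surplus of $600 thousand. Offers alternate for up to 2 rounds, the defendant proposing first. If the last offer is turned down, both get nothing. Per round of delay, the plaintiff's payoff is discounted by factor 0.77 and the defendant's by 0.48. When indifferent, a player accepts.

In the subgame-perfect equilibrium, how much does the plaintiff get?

462

Work backward from the last round.
Round 2 (the plaintiff proposes): rejection yields 0 for the defendant; the plaintiff offers 0 and keeps 600.
Round 1 (the defendant proposes): the plaintiff can get 600 next round, worth 0.77 × 600 = 462 now. The defendant offers 462 and keeps 600 − 462 = 138.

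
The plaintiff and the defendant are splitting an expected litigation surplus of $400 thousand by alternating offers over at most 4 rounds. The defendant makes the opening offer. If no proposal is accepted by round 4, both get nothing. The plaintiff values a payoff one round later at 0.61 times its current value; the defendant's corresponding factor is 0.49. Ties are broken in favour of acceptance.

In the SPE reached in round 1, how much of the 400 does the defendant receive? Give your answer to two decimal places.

Round 4 (the plaintiff proposes): rejection yields 0 for the defendant; the plaintiff offers 0 and keeps 400.
Round 3 (the defendant proposes): the plaintiff can get 400 next round, worth 0.61 × 400 = 244 now; the defendant offers that and keeps 156.
Round 2 (the plaintiff proposes): the defendant can get 156 next round, worth 0.49 × 156 = 76.44 now, so the plaintiff offers 76.44, keeping 323.56.
Round 1 (the defendant proposes): the plaintiff can get 323.56 next round, worth 0.61 × 323.56 = 197.3716 now, so the defendant offers 197.3716, keeping 202.6284.

202.63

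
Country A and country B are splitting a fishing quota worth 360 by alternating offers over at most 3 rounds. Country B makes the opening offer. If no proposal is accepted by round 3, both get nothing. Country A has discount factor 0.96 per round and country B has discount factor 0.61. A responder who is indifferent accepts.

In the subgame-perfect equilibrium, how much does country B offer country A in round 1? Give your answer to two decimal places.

134.78

Round 3 (country B proposes): rejection yields 0 for country A; country B offers 0 and keeps 360.
Round 2 (country A proposes): country B can get 360 next round, worth 0.61 × 360 = 219.6 now, so country A offers 219.6, keeping 140.4.
Round 1 (country B proposes): country A can get 140.4 next round, worth 0.96 × 140.4 = 134.784 now. Country B offers 134.784 and keeps 360 − 134.784 = 225.216.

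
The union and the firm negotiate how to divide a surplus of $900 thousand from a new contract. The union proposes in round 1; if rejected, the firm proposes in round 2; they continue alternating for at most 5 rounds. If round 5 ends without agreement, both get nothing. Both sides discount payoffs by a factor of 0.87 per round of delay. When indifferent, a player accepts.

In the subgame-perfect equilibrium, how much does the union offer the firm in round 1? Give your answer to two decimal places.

178.83

Work backward from the last round.
Round 5 (the union proposes): the firm will accept anything ≥ 0, so the union offers 0 and keeps 900.
Round 4 (the firm proposes): the union can get 900 next round, worth 0.87 × 900 = 783 now; the firm offers that and keeps 117.
Round 3 (the union proposes): the firm can get 117 next round, worth 0.87 × 117 = 101.79 now; the union offers that and keeps 798.21.
Round 2 (the firm proposes): the union can get 798.21 next round, worth 0.87 × 798.21 = 694.4427 now. The firm offers 694.4427 and keeps 900 − 694.4427 = 205.5573.
Round 1 (the union proposes): the firm can get 205.5573 next round, worth 0.87 × 205.5573 = 178.834851 now; the union offers that and keeps 721.165149.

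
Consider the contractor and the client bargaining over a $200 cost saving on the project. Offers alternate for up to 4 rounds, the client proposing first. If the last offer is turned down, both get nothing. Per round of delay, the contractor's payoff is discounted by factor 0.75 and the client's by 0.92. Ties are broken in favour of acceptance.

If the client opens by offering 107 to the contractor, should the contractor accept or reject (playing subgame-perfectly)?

Reject

Work out the contractor's continuation value if the offer is rejected.
Round 4 (the contractor proposes): the client will accept anything ≥ 0, so the contractor offers 0 and keeps 200.
Round 3 (the client proposes): the contractor can get 200 next round, worth 0.75 × 200 = 150 now; the client offers that and keeps 50.
Round 2 (the contractor proposes): the client can get 50 next round, worth 0.92 × 50 = 46 now, so the contractor offers 46, keeping 154.
So by rejecting in round 1, the contractor gets 154 next round, worth 0.75 × 154 = 115.5 now.
Offer 107 < 115.5, so the contractor rejects.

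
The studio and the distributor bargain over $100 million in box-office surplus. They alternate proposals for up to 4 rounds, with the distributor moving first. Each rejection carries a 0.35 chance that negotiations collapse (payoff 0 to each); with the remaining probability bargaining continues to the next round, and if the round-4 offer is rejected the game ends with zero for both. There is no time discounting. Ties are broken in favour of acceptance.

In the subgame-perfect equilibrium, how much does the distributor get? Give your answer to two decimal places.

Round 4 (the studio proposes): rejection yields 0 for the distributor; the studio offers 0 and keeps 100.
Round 3 (the distributor proposes): rejecting gives the studio an expected 0.65 × 100 = 65; the distributor offers that and keeps 35.
Round 2 (the studio proposes): rejecting gives the distributor an expected 0.65 × 35 = 22.75, so the studio offers 22.75, keeping 77.25.
Round 1 (the distributor proposes): rejecting gives the studio an expected 0.65 × 77.25 = 50.2125, so the distributor offers 50.2125, keeping 49.7875.

49.79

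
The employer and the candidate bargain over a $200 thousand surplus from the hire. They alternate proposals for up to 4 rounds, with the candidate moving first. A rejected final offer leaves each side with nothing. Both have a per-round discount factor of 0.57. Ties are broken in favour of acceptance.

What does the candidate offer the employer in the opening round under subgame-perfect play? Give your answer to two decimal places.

By backward induction:
Round 4 (the employer proposes): rejection yields 0 for the candidate; the employer offers 0 and keeps 200.
Round 3 (the candidate proposes): the employer can get 200 next round, worth 0.57 × 200 = 114 now, so the candidate offers 114, keeping 86.
Round 2 (the employer proposes): the candidate can get 86 next round, worth 0.57 × 86 = 49.02 now. The employer offers 49.02 and keeps 200 − 49.02 = 150.98.
Round 1 (the candidate proposes): the employer can get 150.98 next round, worth 0.57 × 150.98 = 86.0586 now, so the candidate offers 86.0586, keeping 113.9414.

86.06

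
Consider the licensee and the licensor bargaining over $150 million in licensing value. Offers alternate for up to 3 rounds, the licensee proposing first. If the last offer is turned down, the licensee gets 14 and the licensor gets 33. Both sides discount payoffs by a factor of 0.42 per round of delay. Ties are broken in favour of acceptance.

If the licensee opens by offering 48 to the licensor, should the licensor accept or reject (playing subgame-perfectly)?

Accept

Round 3 (the licensee proposes): the licensor gets 33 if talks fail, so the licensee offers 33 and keeps 117.
Round 2 (the licensor proposes): the licensee can get 117 next round, worth 0.42 × 117 = 49.14 now; the licensor offers that and keeps 100.86.
So by rejecting in round 1, the licensor gets 100.86 next round, worth 0.42 × 100.86 = 42.3612 now.
Offer 48 ≥ 42.3612, so the licensor accepts.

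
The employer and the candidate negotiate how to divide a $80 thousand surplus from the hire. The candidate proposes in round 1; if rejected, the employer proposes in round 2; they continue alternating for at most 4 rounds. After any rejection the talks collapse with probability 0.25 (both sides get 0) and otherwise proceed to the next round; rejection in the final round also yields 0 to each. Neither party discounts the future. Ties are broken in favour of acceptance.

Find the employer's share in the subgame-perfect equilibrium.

By backward induction:
Round 4 (the employer proposes): the candidate will accept anything ≥ 0, so the employer offers 0 and keeps 80.
Round 3 (the candidate proposes): rejecting gives the employer an expected 0.75 × 80 = 60. The candidate offers 60 and keeps 80 − 60 = 20.
Round 2 (the employer proposes): rejecting gives the candidate an expected 0.75 × 20 = 15, so the employer offers 15, keeping 65.
Round 1 (the candidate proposes): rejecting gives the employer an expected 0.75 × 65 = 48.75; the candidate offers that and keeps 31.25.

48.75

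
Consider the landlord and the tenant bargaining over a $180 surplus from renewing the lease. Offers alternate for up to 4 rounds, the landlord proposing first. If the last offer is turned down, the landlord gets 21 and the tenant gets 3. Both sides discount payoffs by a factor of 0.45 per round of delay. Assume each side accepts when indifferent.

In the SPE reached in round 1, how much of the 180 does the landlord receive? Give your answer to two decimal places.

Round 4 (the tenant proposes): the landlord gets 21 if talks fail, so the tenant offers 21 and keeps 159.
Round 3 (the landlord proposes): the tenant can get 159 next round, worth 0.45 × 159 = 71.55 now; the landlord offers that and keeps 108.45.
Round 2 (the tenant proposes): the landlord can get 108.45 next round, worth 0.45 × 108.45 = 48.8025 now; the tenant offers that and keeps 131.1975.
Round 1 (the landlord proposes): the tenant can get 131.1975 next round, worth 0.45 × 131.1975 = 59.038875 now, so the landlord offers 59.038875, keeping 120.961125.

120.96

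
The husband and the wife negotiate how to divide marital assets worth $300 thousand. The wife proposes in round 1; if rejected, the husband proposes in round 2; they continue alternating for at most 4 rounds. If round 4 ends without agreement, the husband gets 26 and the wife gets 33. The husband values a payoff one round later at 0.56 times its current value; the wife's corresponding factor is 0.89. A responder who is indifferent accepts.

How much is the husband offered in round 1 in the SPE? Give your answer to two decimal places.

Round 4 (the husband proposes): the wife gets 33 if talks fail, so the husband offers 33 and keeps 267.
Round 3 (the wife proposes): the husband can get 267 next round, worth 0.56 × 267 = 149.52 now. The wife offers 149.52 and keeps 300 − 149.52 = 150.48.
Round 2 (the husband proposes): the wife can get 150.48 next round, worth 0.89 × 150.48 = 133.9272 now, so the husband offers 133.9272, keeping 166.0728.
Round 1 (the wife proposes): the husband can get 166.0728 next round, worth 0.56 × 166.0728 = 93.000768 now; the wife offers that and keeps 206.999232.

93.00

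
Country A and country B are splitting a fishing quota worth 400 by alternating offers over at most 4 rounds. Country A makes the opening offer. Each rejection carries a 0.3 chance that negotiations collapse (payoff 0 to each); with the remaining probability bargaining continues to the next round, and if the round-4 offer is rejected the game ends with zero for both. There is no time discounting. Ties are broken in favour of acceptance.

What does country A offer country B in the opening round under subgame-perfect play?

By backward induction:
Round 4 (country B proposes): country A will accept anything ≥ 0, so country B offers 0 and keeps 400.
Round 3 (country A proposes): rejecting gives country B an expected 0.7 × 400 = 280, so country A offers 280, keeping 120.
Round 2 (country B proposes): rejecting gives country A an expected 0.7 × 120 = 84. Country B offers 84 and keeps 400 − 84 = 316.
Round 1 (country A proposes): rejecting gives country B an expected 0.7 × 316 = 221.2. Country A offers 221.2 and keeps 400 − 221.2 = 178.8.

221.2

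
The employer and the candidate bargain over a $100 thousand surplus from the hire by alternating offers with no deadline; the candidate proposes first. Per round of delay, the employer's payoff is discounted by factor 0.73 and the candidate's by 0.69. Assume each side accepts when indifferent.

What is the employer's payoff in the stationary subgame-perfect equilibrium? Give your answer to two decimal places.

Let x be the candidate's share when the candidate proposes and y be the employer's share when the employer proposes.
The employer accepts iff offered ≥ 0.73·y, so x = 100 − 0.73y. Symmetrically y = 100 − 0.69x.
Substituting: x = 100 − 0.73(100 − 0.69x), giving x(1 − 0.69·0.73) = 100(1 − 0.73).
So x = 100 × 0.27 / 0.4963 ≈ 54.4026, and the employer receives 100 − x ≈ 45.5974.

45.60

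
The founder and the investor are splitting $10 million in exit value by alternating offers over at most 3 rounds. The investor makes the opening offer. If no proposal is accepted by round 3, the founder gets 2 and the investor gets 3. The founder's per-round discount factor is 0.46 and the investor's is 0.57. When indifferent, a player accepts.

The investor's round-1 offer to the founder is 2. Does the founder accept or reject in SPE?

Work out the founder's continuation value if the offer is rejected.
Round 3 (the investor proposes): the founder gets 2 if talks fail, so the investor offers 2 and keeps 8.
Round 2 (the founder proposes): the investor can get 8 next round, worth 0.57 × 8 = 4.56 now. The founder offers 4.56 and keeps 10 − 4.56 = 5.44.
So by rejecting in round 1, the founder gets 5.44 next round, worth 0.46 × 5.44 = 2.5024 now.
Offer 2 < 2.5024, so the founder rejects.

Reject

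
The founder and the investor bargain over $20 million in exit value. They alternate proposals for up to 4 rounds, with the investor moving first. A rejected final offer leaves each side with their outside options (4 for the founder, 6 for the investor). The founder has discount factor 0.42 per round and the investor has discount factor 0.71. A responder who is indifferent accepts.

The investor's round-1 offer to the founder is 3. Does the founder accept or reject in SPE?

Round 4 (the founder proposes): the investor gets 6 if talks fail, so the founder offers 6 and keeps 14.
Round 3 (the investor proposes): the founder can get 14 next round, worth 0.42 × 14 = 5.88 now, so the investor offers 5.88, keeping 14.12.
Round 2 (the founder proposes): the investor can get 14.12 next round, worth 0.71 × 14.12 = 10.0252 now; the founder offers that and keeps 9.9748.
So by rejecting in round 1, the founder gets 9.9748 next round, worth 0.42 × 9.9748 = 4.189416 now.
Offer 3 < 4.189416, so the founder rejects.

Reject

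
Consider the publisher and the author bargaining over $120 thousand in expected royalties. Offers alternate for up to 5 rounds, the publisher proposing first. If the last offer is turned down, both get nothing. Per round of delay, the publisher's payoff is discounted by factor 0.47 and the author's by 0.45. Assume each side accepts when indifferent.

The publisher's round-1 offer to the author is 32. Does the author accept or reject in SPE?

Reject

Round 5 (the publisher proposes): rejection yields 0 for the author; the publisher offers 0 and keeps 120.
Round 4 (the author proposes): the publisher can get 120 next round, worth 0.47 × 120 = 56.4 now; the author offers that and keeps 63.6.
Round 3 (the publisher proposes): the author can get 63.6 next round, worth 0.45 × 63.6 = 28.62 now. The publisher offers 28.62 and keeps 120 − 28.62 = 91.38.
Round 2 (the author proposes): the publisher can get 91.38 next round, worth 0.47 × 91.38 = 42.9486 now, so the author offers 42.9486, keeping 77.0514.
So by rejecting in round 1, the author gets 77.0514 next round, worth 0.45 × 77.0514 = 34.67313 now.
Offer 32 < 34.67313, so the author rejects.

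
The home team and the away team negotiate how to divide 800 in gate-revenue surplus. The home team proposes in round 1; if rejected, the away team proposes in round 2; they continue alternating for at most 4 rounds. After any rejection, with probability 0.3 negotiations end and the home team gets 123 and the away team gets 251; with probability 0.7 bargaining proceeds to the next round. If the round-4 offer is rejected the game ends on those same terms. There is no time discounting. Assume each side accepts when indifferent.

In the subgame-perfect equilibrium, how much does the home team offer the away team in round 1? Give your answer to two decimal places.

Round 4 (the away team proposes): the home team gets 123 if talks fail, so the away team offers 123 and keeps 677.
Round 3 (the home team proposes): rejecting gives the away team an expected 0.7 × 677 + 0.3 × 251 = 549.2. The home team offers 549.2 and keeps 800 − 549.2 = 250.8.
Round 2 (the away team proposes): rejecting gives the home team an expected 0.7 × 250.8 + 0.3 × 123 = 212.46. The away team offers 212.46 and keeps 800 − 212.46 = 587.54.
Round 1 (the home team proposes): rejecting gives the away team an expected 0.7 × 587.54 + 0.3 × 251 = 486.578. The home team offers 486.578 and keeps 800 − 486.578 = 313.422.

486.58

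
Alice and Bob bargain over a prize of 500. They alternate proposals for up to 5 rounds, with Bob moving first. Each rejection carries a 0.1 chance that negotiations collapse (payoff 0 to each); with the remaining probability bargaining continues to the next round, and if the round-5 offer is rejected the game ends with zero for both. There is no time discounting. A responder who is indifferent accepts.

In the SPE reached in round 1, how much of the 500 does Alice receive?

Round 5 (Bob proposes): Alice will accept anything ≥ 0, so Bob offers 0 and keeps 500.
Round 4 (Alice proposes): rejecting gives Bob an expected 0.9 × 500 = 450, so Alice offers 450, keeping 50.
Round 3 (Bob proposes): rejecting gives Alice an expected 0.9 × 50 = 45; Bob offers that and keeps 455.
Round 2 (Alice proposes): rejecting gives Bob an expected 0.9 × 455 = 409.5; Alice offers that and keeps 90.5.
Round 1 (Bob proposes): rejecting gives Alice an expected 0.9 × 90.5 = 81.45; Bob offers that and keeps 418.55.

81.45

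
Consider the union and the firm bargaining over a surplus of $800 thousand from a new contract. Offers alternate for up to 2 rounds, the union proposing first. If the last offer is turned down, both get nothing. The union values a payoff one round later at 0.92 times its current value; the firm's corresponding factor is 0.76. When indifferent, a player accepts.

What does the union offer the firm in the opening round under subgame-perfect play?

608

Round 2 (the firm proposes): the union will accept anything ≥ 0, so the firm offers 0 and keeps 800.
Round 1 (the union proposes): the firm can get 800 next round, worth 0.76 × 800 = 608 now; the union offers that and keeps 192.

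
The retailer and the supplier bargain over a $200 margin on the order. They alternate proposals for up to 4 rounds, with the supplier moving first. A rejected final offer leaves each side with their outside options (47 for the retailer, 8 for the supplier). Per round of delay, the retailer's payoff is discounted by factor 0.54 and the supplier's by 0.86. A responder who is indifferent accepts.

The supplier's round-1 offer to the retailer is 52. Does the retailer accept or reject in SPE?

Reject

Work out the retailer's continuation value if the offer is rejected.
Round 4 (the retailer proposes): the supplier gets 8 if talks fail, so the retailer offers 8 and keeps 192.
Round 3 (the supplier proposes): the retailer can get 192 next round, worth 0.54 × 192 = 103.68 now; the supplier offers that and keeps 96.32.
Round 2 (the retailer proposes): the supplier can get 96.32 next round, worth 0.86 × 96.32 = 82.8352 now; the retailer offers that and keeps 117.1648.
So by rejecting in round 1, the retailer gets 117.1648 next round, worth 0.54 × 117.1648 = 63.268992 now.
Offer 52 < 63.268992, so the retailer rejects.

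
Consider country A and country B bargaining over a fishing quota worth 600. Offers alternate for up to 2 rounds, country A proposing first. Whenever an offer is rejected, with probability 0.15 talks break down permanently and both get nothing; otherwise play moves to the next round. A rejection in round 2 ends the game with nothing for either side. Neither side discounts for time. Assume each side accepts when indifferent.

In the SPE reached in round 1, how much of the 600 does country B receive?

Round 2 (country B proposes): country A will accept anything ≥ 0, so country B offers 0 and keeps 600.
Round 1 (country A proposes): rejecting gives country B an expected 0.85 × 600 = 510; country A offers that and keeps 90.

510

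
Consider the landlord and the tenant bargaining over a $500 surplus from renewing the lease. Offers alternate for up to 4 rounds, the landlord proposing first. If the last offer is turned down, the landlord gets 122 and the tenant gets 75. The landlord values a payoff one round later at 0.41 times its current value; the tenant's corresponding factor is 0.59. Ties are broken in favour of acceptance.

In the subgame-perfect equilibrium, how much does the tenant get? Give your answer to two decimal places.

228.00

Work backward from the last round.
Round 4 (the tenant proposes): the landlord gets 122 if talks fail, so the tenant offers 122 and keeps 378.
Round 3 (the landlord proposes): the tenant can get 378 next round, worth 0.59 × 378 = 223.02 now. The landlord offers 223.02 and keeps 500 − 223.02 = 276.98.
Round 2 (the tenant proposes): the landlord can get 276.98 next round, worth 0.41 × 276.98 = 113.5618 now, so the tenant offers 113.5618, keeping 386.4382.
Round 1 (the landlord proposes): the tenant can get 386.4382 next round, worth 0.59 × 386.4382 = 227.998538 now. The landlord offers 227.998538 and keeps 500 − 227.998538 = 272.001462.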